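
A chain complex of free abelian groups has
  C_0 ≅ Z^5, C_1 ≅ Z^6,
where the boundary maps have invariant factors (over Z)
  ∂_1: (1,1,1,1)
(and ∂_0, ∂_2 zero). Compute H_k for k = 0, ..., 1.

H_0 ≅ Z,  H_1 ≅ Z^2.

H_0: b_0 = 5 − 0 − 4 = 1; torsion from ∂_1 factors > 1: none. So H_0 ≅ Z.
H_1: b_1 = 6 − 4 − 0 = 2; torsion from ∂_2 factors > 1: none. So H_1 ≅ Z^2.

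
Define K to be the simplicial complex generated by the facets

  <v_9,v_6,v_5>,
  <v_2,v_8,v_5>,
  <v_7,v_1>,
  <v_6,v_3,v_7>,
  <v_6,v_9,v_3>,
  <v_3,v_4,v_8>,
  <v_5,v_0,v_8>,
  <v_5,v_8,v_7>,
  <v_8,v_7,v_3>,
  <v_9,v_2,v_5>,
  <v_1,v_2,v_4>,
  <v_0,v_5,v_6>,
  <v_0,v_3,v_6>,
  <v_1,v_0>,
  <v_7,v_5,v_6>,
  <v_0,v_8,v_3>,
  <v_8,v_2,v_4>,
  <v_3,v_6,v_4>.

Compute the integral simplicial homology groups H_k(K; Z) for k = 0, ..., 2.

Fix the vertex order v_0 < v_1 < v_2 < v_3 < v_4 < v_5 < v_6 < v_7 < v_8 < v_9 and write every simplex with vertices in increasing order. Then dim K = 2 and the simplices of K are:

  0-simplices (10): [v_0], [v_1], [v_2], [v_3], [v_4], [v_5], [v_6], [v_7], [v_8], [v_9]
  1-simplices (26): (26 of them)
  2-simplices (16): (16 of them)

so the chain groups are C_0 ≅ Z^10, C_1 ≅ Z^26, C_2 ≅ Z^16.

The boundary map ∂_1: C_1 → C_0 maps an edge to its endpoints' difference, ∂[p,q] = q − p. For instance
  ∂[v_5,v_9] = [v_9] − [v_5].
The 10×26 boundary matrix has rank 9 and Smith normal form diag(1,1,1,1,1,1,1,1,1).

Boundary ∂_2: C_2 → C_1 maps a triangle to the signed sum of its edges. For instance
  ∂[v_5,v_6,v_7] = [v_6,v_7] − [v_5,v_7] + [v_5,v_6],
  ∂[v_3,v_4,v_8] = [v_4,v_8] − [v_3,v_8] + [v_3,v_4].
The resulting 26×16 matrix has rank 15, and its Smith normal form has invariant factors (1,1,1,1,1,1,1,1,1,1,1,1,1,1,1).

From H_k ≅ ker(∂_k) / im(∂_{k+1}) we obtain:

  H_0: rank C_0 − rank ∂_1 = 10 − 9 = 1, and the invariant factors of ∂_1 are all 1, so H_0 = Z.
  H_1: rank ker ∂_1 − rank ∂_2 = (26 − 9) − 15 = 2, and the invariant factors of ∂_2 are all 1, so H_1 = Z^2.
  H_2: rank ker ∂_2 − rank ∂_3 = (16 − 15) − 0 = 1, and there is no ∂_3, so H_2 = Z.

As a check, the Euler characteristic is 10 − 26 + 16 = 0, which agrees with 1 − 2 + 1 = 0.

H_0 = Z,  H_1 = Z^2,  H_2 = Z.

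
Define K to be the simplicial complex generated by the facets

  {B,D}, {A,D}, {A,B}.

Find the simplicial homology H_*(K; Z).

We work with the vertex ordering A < B < D. The simplices of K, each written with vertices in increasing order, are:

  0-simplices (3): A, B, D
  1-simplices (3): AB, AD, BD

Hence C_0 ≅ Z^3, C_1 ≅ Z^3.

Boundary ∂_1: C_1 → C_0 is given by ∂[p,q] = [q] − [p]. For instance
  ∂BD = D − B.
As a 3×3 matrix over Z this has rank 2, with invariant factors (1,1).

Reading off H_k = ker ∂_k / im ∂_{k+1}:

  H_0: rank C_0 − rank ∂_1 = 3 − 2 = 1, and the invariant factors of ∂_1 are all 1, so H_0 = Z.
  H_1: rank ker ∂_1 − rank ∂_2 = (3 − 2) − 0 = 1, and there is no ∂_2, so H_1 = Z.

As a check, the Euler characteristic is 3 − 3 = 0, which agrees with 1 − 1 = 0.
(K is a triangulation of the circle S^1.)

H_0 = Z,  H_1 = Z.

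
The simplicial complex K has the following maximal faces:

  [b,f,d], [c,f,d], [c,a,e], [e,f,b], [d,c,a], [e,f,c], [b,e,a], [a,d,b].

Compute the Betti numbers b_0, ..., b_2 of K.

b_0 = 1, b_1 = 0, b_2 = 1.

Fix the vertex order a < b < c < d < e < f and write every simplex with vertices in increasing order. Then dim K = 2 and the simplices of K are:

  0-simplices (6): a, b, c, d, e, f
  1-simplices (12): ab, ac, ad, ae, bd, be, bf, cd, ce, cf, df, ef
  2-simplices (8): abd, abe, acd, ace, bdf, bef, cdf, cef

giving chain groups C_0 ≅ Z^6, C_1 ≅ Z^12, C_2 ≅ Z^8.

The boundary map ∂_1: C_1 → C_0 is given by ∂[p,q] = [q] − [p].
This gives a 6×12 integer matrix of rank 5; reducing to Smith normal form yields diagonal entries (1,1,1,1,1).

The boundary map ∂_2: C_2 → C_1 acts by ∂[p,q,r] = [q,r] − [p,r] + [p,q]. For instance
  ∂ace = ce − ae + ac,
  ∂abd = bd − ad + ab.
The resulting 12×8 matrix has rank 7, and its Smith normal form has invariant factors (1,1,1,1,1,1,1).

Now H_k = ker ∂_k / im ∂_{k+1}, so:

  H_0: rank C_0 − rank ∂_1 = 6 − 5 = 1, and the invariant factors of ∂_1 are all 1, so H_0 ≅ Z.
  H_1: rank ker ∂_1 − rank ∂_2 = (12 − 5) − 7 = 0, and the invariant factors of ∂_2 are all 1, so H_1 ≅ 0.
  H_2: rank ker ∂_2 − rank ∂_3 = (8 − 7) − 0 = 1, and there is no ∂_3, so H_2 ≅ Z.

Hence the Betti numbers are b_0 = 1, b_1 = 0, b_2 = 1.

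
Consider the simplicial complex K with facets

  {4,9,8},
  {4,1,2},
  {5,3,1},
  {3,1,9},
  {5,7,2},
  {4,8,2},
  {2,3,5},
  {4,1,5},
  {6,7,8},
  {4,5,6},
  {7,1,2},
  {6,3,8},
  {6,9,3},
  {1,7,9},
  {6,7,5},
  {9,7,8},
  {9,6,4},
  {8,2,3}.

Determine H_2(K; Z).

H_2 ≅ 0.

Fix the vertex order 1 < 2 < 3 < 4 < 5 < 6 < 7 < 8 < 9 and write every simplex with vertices in increasing order. Then dim K = 2 and the simplices of K are:

  0-simplices (9): [1], [2], [3], [4], [5], [6], [7], [8], [9]
  1-simplices (27): (27 of them)
  2-simplices (18): [1,2,4], [1,2,7], [1,3,5], [1,3,9], [1,4,5], [1,7,9], [2,3,5], [2,3,8], [2,4,8], [2,5,7], [3,6,8], [3,6,9], [4,5,6], [4,6,9], [4,8,9], [5,6,7], [6,7,8], [7,8,9]

so the chain groups are C_0 ≅ Z^9, C_1 ≅ Z^27, C_2 ≅ Z^18.

The boundary map ∂_1: C_1 → C_0 maps an edge to its endpoints' difference, ∂[p,q] = q − p. For instance
  ∂[1,4] = [4] − [1].
As a 9×27 matrix over Z this has rank 8, with invariant factors (1,1,1,1,1,1,1,1).

Boundary ∂_2: C_2 → C_1 sends each 2-simplex [p,q,r] to [q,r] − [p,r] + [p,q]. For instance
  ∂[2,3,8] = [3,8] − [2,8] + [2,3],
  ∂[1,2,4] = [2,4] − [1,4] + [1,2].
As a 27×18 matrix over Z this has rank 18, with invariant factors (1,1,1,1,1,1,1,1,1,1,1,1,1,1,1,1,1,2).

From H_k ≅ ker(∂_k) / im(∂_{k+1}) we obtain:

  H_2: rank ker ∂_2 − rank ∂_3 = (18 − 18) − 0 = 0, and there is no ∂_3, so H_2 = 0.

(K is a triangulation of the Klein bottle.)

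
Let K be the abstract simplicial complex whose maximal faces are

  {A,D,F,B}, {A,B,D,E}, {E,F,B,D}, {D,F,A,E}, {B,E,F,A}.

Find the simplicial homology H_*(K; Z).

Take the total order A < B < D < E < F on the vertex set. Then K (dimension 3) consists of the simplices:

  0-simplices (5): A, B, D, E, F
  1-simplices (10): AB, AD, AE, AF, BD, BE, BF, DE, DF, EF
  2-simplices (10): ABD, ABE, ABF, ADE, ADF, AEF, BDE, BDF, BEF, DEF
  3-simplices (5): ABDE, ABDF, ABEF, ADEF, BDEF

giving chain groups C_0 ≅ Z^5, C_1 ≅ Z^10, C_2 ≅ Z^10, C_3 ≅ Z^5.

The boundary map ∂_1: C_1 → C_0 is given by ∂[p,q] = [q] − [p]. For instance
  ∂AB = B − A.
The 5×10 boundary matrix has rank 4 and Smith normal form diag(1,1,1,1).

Boundary ∂_2: C_2 → C_1 sends each 2-simplex [p,q,r] to [q,r] − [p,r] + [p,q]. For instance
  ∂DEF = EF − DF + DE,
  ∂ADF = DF − AF + AD.
The resulting 10×10 matrix has rank 6, and its Smith normal form has invariant factors (1,1,1,1,1,1).

The boundary map ∂_3: C_3 → C_2 sends each 3-simplex σ to the alternating sum Σ_i (−1)^i (σ with its i-th vertex removed). For instance
  ∂ABEF = BEF − AEF + ABF − ABE,
  ∂BDEF = DEF − BEF + BDF − BDE.
The resulting 10×5 matrix has rank 4, and its Smith normal form has invariant factors (1,1,1,1).

From H_k ≅ ker(∂_k) / im(∂_{k+1}) we obtain:

  H_0: rank C_0 − rank ∂_1 = 5 − 4 = 1, and the invariant factors of ∂_1 are all 1, so H_0 ≅ Z.
  H_1: rank ker ∂_1 − rank ∂_2 = (10 − 4) − 6 = 0, and the invariant factors of ∂_2 are all 1, so H_1 ≅ 0.
  H_2: rank ker ∂_2 − rank ∂_3 = (10 − 6) − 4 = 0, and the invariant factors of ∂_3 are all 1, so H_2 ≅ 0.
  H_3: rank ker ∂_3 − rank ∂_4 = (5 − 4) − 0 = 1, and there is no ∂_4, so H_3 ≅ Z.

H_0 = Z,  H_1 = 0,  H_2 = 0,  H_3 = Z.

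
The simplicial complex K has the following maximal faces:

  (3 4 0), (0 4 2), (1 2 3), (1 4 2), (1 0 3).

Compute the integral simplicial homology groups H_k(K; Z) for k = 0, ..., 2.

H_0 = Z,  H_1 = Z,  H_2 = 0.

Take the total order 0 < 1 < 2 < 3 < 4 on the vertex set. Then K (dimension 2) consists of the simplices:

  0-simplices (5): [0], [1], [2], [3], [4]
  1-simplices (10): [0,1], [0,2], [0,3], [0,4], [1,2], [1,3], [1,4], [2,3], [2,4], [3,4]
  2-simplices (5): [0,1,3], [0,2,4], [0,3,4], [1,2,3], [1,2,4]

so the chain groups are C_0 ≅ Z^5, C_1 ≅ Z^10, C_2 ≅ Z^5.

∂_1: C_1 → C_0 is given by ∂[p,q] = [q] − [p]. For instance
  ∂[2,3] = [3] − [2].
This gives a 5×10 integer matrix of rank 4; reducing to Smith normal form yields diagonal entries (1,1,1,1).

Boundary ∂_2: C_2 → C_1 sends each 2-simplex [p,q,r] to [q,r] − [p,r] + [p,q]. For instance
  ∂[1,2,3] = [2,3] − [1,3] + [1,2],
  ∂[0,3,4] = [3,4] − [0,4] + [0,3].
This gives a 10×5 integer matrix of rank 5; reducing to Smith normal form yields diagonal entries (1,1,1,1,1).

Reading off H_k = ker ∂_k / im ∂_{k+1}:

  H_0: rank C_0 − rank ∂_1 = 5 − 4 = 1, and the invariant factors of ∂_1 are all 1, so H_0 ≅ Z.
  H_1: rank ker ∂_1 − rank ∂_2 = (10 − 4) − 5 = 1, and the invariant factors of ∂_2 are all 1, so H_1 ≅ Z.
  H_2: rank ker ∂_2 − rank ∂_3 = (5 − 5) − 0 = 0, and there is no ∂_3, so H_2 ≅ 0.

As a check, the Euler characteristic is 5 − 10 + 5 = 0, which agrees with 1 − 1 + 0 = 0.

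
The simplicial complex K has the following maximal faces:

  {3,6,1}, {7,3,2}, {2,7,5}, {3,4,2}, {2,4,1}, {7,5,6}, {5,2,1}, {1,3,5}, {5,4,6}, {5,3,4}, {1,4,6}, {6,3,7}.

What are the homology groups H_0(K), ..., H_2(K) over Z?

H_0 = Z,  H_1 = Z/2Z,  H_2 = 0.

We work with the vertex ordering 1 < 2 < 3 < 4 < 5 < 6 < 7. The simplices of K, each written with vertices in increasing order, are:

  0-simplices (7): [1], [2], [3], [4], [5], [6], [7]
  1-simplices (18): [1,2], [1,3], [1,4], [1,5], [1,6], [2,3], [2,4], [2,5], [2,7], [3,4], [3,5], [3,6], [3,7], [4,5], [4,6], [5,6], [5,7], [6,7]
  2-simplices (12): [1,2,4], [1,2,5], [1,3,5], [1,3,6], [1,4,6], [2,3,4], [2,3,7], [2,5,7], [3,4,5], [3,6,7], [4,5,6], [5,6,7]

Hence C_0 ≅ Z^7, C_1 ≅ Z^18, C_2 ≅ Z^12.

The boundary map ∂_1: C_1 → C_0 sends each edge [p,q] (with p < q) to q − p. For instance
  ∂[1,3] = [3] − [1].
This gives a 7×18 integer matrix of rank 6; reducing to Smith normal form yields diagonal entries (1,1,1,1,1,1).

The boundary map ∂_2: C_2 → C_1 sends each 2-simplex [p,q,r] to [q,r] − [p,r] + [p,q]. For instance
  ∂[1,2,4] = [2,4] − [1,4] + [1,2],
  ∂[3,4,5] = [4,5] − [3,5] + [3,4].
The resulting 18×12 matrix has rank 12, and its Smith normal form has invariant factors (1,1,1,1,1,1,1,1,1,1,1,2).

Computing H_k = (kernel of ∂_k) / (image of ∂_{k+1}):

  H_0: rank C_0 − rank ∂_1 = 7 − 6 = 1, and the invariant factors of ∂_1 are all 1, so H_0 ≅ Z.
  H_1: rank ker ∂_1 − rank ∂_2 = (18 − 6) − 12 = 0, and ∂_2 has invariant factor 2 > 1, so H_1 ≅ Z/2Z.
  H_2: rank ker ∂_2 − rank ∂_3 = (12 − 12) − 0 = 0, and there is no ∂_3, so H_2 ≅ 0.

As a check, the Euler characteristic is 7 − 18 + 12 = 1, which agrees with 1 − 0 + 0 = 1.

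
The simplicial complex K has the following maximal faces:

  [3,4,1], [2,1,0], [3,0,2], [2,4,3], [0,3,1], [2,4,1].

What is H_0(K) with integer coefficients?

Fix the vertex order 0 < 1 < 2 < 3 < 4 and write every simplex with vertices in increasing order. Then dim K = 2 and the simplices of K are:

  0-simplices (5): [0], [1], [2], [3], [4]
  1-simplices (9): [0,1], [0,2], [0,3], [1,2], [1,3], [1,4], [2,3], [2,4], [3,4]
  2-simplices (6): [0,1,2], [0,1,3], [0,2,3], [1,2,4], [1,3,4], [2,3,4]

Hence C_0 ≅ Z^5, C_1 ≅ Z^9, C_2 ≅ Z^6.

∂_1: C_1 → C_0 sends each edge [p,q] (with p < q) to q − p. For instance
  ∂[3,4] = [4] − [3].
The 5×9 boundary matrix has rank 4 and Smith normal form diag(1,1,1,1).

∂_2: C_2 → C_1 maps a triangle to the signed sum of its edges. For instance
  ∂[1,3,4] = [3,4] − [1,4] + [1,3],
  ∂[0,1,2] = [1,2] − [0,2] + [0,1].
The resulting 9×6 matrix has rank 5, and its Smith normal form has invariant factors (1,1,1,1,1).

Computing H_k = (kernel of ∂_k) / (image of ∂_{k+1}):

  H_0: rank C_0 − rank ∂_1 = 5 − 4 = 1, and the invariant factors of ∂_1 are all 1, so H_0 = Z.

(K is a triangulation of the 2-sphere S^2.)

H_0 ≅ Z.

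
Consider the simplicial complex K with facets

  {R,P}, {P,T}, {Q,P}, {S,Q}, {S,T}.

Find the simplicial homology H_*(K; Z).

Order the vertices as P < Q < R < S < T. Listing each simplex with vertices in this order, K has dimension 1 with simplices:

  0-simplices (5): P, Q, R, S, T
  1-simplices (5): PQ, PR, PT, QS, ST

so the chain groups are C_0 ≅ Z^5, C_1 ≅ Z^5.

Boundary ∂_1: C_1 → C_0 maps an edge to its endpoints' difference, ∂[p,q] = q − p. For instance
  ∂PT = T − P.
As a 5×5 matrix over Z this has rank 4, with invariant factors (1,1,1,1).

Reading off H_k = ker ∂_k / im ∂_{k+1}:

  H_0: rank C_0 − rank ∂_1 = 5 − 4 = 1, and the invariant factors of ∂_1 are all 1, so H_0 = Z.
  H_1: rank ker ∂_1 − rank ∂_2 = (5 − 4) − 0 = 1, and there is no ∂_2, so H_1 = Z.

As a check, the Euler characteristic is 5 − 5 = 0, which agrees with 1 − 1 = 0.

H_0 = Z,  H_1 = Z.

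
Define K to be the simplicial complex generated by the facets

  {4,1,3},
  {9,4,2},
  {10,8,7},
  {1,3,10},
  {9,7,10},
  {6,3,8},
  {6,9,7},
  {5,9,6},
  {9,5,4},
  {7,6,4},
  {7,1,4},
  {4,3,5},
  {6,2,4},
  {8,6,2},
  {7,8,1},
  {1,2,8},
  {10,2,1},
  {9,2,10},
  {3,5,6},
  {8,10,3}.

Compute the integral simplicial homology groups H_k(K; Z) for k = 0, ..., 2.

H_0 ≅ Z,  H_1 ≅ Z ⊕ Z/2Z,  H_2 = 0.

We work with the vertex ordering 1 < 2 < 3 < 4 < 5 < 6 < 7 < 8 < 9 < 10. The simplices of K, each written with vertices in increasing order, are:

  0-simplices (10): [1], [2], [3], [4], [5], [6], [7], [8], [9], [10]
  1-simplices (30): (30 of them)
  2-simplices (20): (20 of them)

so the chain groups are C_0 ≅ Z^10, C_1 ≅ Z^30, C_2 ≅ Z^20.

The boundary map ∂_1: C_1 → C_0 is given by ∂[p,q] = [q] − [p].
The 10×30 boundary matrix has rank 9 and Smith normal form diag(1,1,1,1,1,1,1,1,1).

The boundary map ∂_2: C_2 → C_1 maps a triangle to the signed sum of its edges. For instance
  ∂[1,7,8] = [7,8] − [1,8] + [1,7],
  ∂[3,8,10] = [8,10] − [3,10] + [3,8].
This gives a 30×20 integer matrix of rank 20; reducing to Smith normal form yields diagonal entries (1,1,1,1,1,1,1,1,1,1,1,1,1,1,1,1,1,1,1,2).

Computing H_k = (kernel of ∂_k) / (image of ∂_{k+1}):

  H_0: rank C_0 − rank ∂_1 = 10 − 9 = 1, and the invariant factors of ∂_1 are all 1, so H_0 ≅ Z.
  H_1: rank ker ∂_1 − rank ∂_2 = (30 − 9) − 20 = 1, and ∂_2 has invariant factor 2 > 1, so H_1 ≅ Z ⊕ Z/2Z.
  H_2: rank ker ∂_2 − rank ∂_3 = (20 − 20) − 0 = 0, and there is no ∂_3, so H_2 ≅ 0.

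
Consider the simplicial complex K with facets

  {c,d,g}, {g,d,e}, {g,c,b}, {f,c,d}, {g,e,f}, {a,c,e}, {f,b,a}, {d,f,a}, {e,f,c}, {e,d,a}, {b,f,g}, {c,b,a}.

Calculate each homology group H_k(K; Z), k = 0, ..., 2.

K has 7 vertices, 18 edges, 12 triangles.
rank ∂_0 = 0, rank ∂_1 = 6 ⇒ b_0 = 7 − 0 − 6 = 1; all invariant factors of ∂_1 are 1 so no torsion. So H_0 ≅ Z.
rank ∂_1 = 6, rank ∂_2 = 12 ⇒ b_1 = 18 − 6 − 12 = 0; ∂_2 has invariant factor(s) [2] giving torsion. So H_1 ≅ Z/2.
rank ∂_2 = 12, rank ∂_3 = 0 ⇒ b_2 = 12 − 12 − 0 = 0. So H_2 ≅ 0.

H_0 = Z,  H_1 = Z/2,  H_2 = 0.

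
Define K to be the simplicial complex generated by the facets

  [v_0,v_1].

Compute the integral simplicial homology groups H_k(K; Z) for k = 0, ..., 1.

H_0 ≅ Z,  H_1 = 0.

We work with the vertex ordering v_0 < v_1. The simplices of K, each written with vertices in increasing order, are:

  0-simplices (2): [v_0], [v_1]
  1-simplices (1): [v_0,v_1]

so the chain groups are C_0 ≅ Z^2, C_1 ≅ Z^1.

∂_1: C_1 → C_0 sends each edge [p,q] (with p < q) to q − p. For instance
  ∂[v_0,v_1] = [v_1] − [v_0].
As a 2×1 matrix over Z this has rank 1, with invariant factors (1).

Now H_k = ker ∂_k / im ∂_{k+1}, so:

  H_0: rank C_0 − rank ∂_1 = 2 − 1 = 1, and the invariant factors of ∂_1 are all 1, so H_0 = Z.
  H_1: rank ker ∂_1 − rank ∂_2 = (1 − 1) − 0 = 0, and there is no ∂_2, so H_1 = 0.

(K is a triangulation of the 1-simplex.)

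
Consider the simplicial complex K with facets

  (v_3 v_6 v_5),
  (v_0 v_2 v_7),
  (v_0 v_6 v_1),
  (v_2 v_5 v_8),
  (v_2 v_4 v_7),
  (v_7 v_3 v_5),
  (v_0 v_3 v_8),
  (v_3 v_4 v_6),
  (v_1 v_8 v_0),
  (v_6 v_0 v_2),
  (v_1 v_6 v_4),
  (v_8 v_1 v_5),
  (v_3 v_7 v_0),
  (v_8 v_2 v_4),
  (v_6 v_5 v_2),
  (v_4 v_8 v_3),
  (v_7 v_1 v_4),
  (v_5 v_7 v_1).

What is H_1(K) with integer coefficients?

Fix the vertex order v_0 < v_1 < v_2 < v_3 < v_4 < v_5 < v_6 < v_7 < v_8 and write every simplex with vertices in increasing order. Then dim K = 2 and the simplices of K are:

  0-simplices (9): [v_0], [v_1], [v_2], [v_3], [v_4], [v_5], [v_6], [v_7], [v_8]
  1-simplices (27): (27 of them)
  2-simplices (18): (18 of them)

Hence C_0 ≅ Z^9, C_1 ≅ Z^27, C_2 ≅ Z^18.

∂_1: C_1 → C_0 is given by ∂[p,q] = [q] − [p].
This gives a 9×27 integer matrix of rank 8; reducing to Smith normal form yields diagonal entries (1,1,1,1,1,1,1,1).

∂_2: C_2 → C_1 acts by ∂[p,q,r] = [q,r] − [p,r] + [p,q]. For instance
  ∂[v_0,v_2,v_7] = [v_2,v_7] − [v_0,v_7] + [v_0,v_2],
  ∂[v_2,v_4,v_8] = [v_4,v_8] − [v_2,v_8] + [v_2,v_4].
The resulting 27×18 matrix has rank 17, and its Smith normal form has invariant factors (1,1,1,1,1,1,1,1,1,1,1,1,1,1,1,1,1).

From H_k ≅ ker(∂_k) / im(∂_{k+1}) we obtain:

  H_1: rank ker ∂_1 − rank ∂_2 = (27 − 8) − 17 = 2, and the invariant factors of ∂_2 are all 1, so H_1 = Z^2.

H_1 ≅ Z^2.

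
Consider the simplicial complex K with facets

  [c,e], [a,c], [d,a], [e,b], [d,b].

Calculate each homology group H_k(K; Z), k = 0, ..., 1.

We work with the vertex ordering a < b < c < d < e. The simplices of K, each written with vertices in increasing order, are:

  0-simplices (5): a, b, c, d, e
  1-simplices (5): ac, ad, bd, be, ce

so the chain groups are C_0 ≅ Z^5, C_1 ≅ Z^5.

Boundary ∂_1: C_1 → C_0 is given by ∂[p,q] = [q] − [p].
The resulting 5×5 matrix has rank 4, and its Smith normal form has invariant factors (1,1,1,1).

Reading off H_k = ker ∂_k / im ∂_{k+1}:

  H_0: rank C_0 − rank ∂_1 = 5 − 4 = 1, and the invariant factors of ∂_1 are all 1, so H_0 = Z.
  H_1: rank ker ∂_1 − rank ∂_2 = (5 − 4) − 0 = 1, and there is no ∂_2, so H_1 = Z.

(K is a triangulation of the circle S^1.)

H_0 ≅ Z,  H_1 ≅ Z.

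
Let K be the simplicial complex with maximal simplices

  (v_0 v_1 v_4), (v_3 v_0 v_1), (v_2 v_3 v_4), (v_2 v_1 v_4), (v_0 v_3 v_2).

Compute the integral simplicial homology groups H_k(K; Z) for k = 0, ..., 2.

We work with the vertex ordering v_0 < v_1 < v_2 < v_3 < v_4. The simplices of K, each written with vertices in increasing order, are:

  0-simplices (5): [v_0], [v_1], [v_2], [v_3], [v_4]
  1-simplices (10): [v_0,v_1], [v_0,v_2], [v_0,v_3], [v_0,v_4], [v_1,v_2], [v_1,v_3], [v_1,v_4], [v_2,v_3], [v_2,v_4], [v_3,v_4]
  2-simplices (5): [v_0,v_1,v_3], [v_0,v_1,v_4], [v_0,v_2,v_3], [v_1,v_2,v_4], [v_2,v_3,v_4]

so the chain groups are C_0 ≅ Z^5, C_1 ≅ Z^10, C_2 ≅ Z^5.

The boundary map ∂_1: C_1 → C_0 sends each edge [p,q] (with p < q) to q − p. For instance
  ∂[v_0,v_2] = [v_2] − [v_0].
This gives a 5×10 integer matrix of rank 4; reducing to Smith normal form yields diagonal entries (1,1,1,1).

The boundary map ∂_2: C_2 → C_1 maps a triangle to the signed sum of its edges. For instance
  ∂[v_1,v_2,v_4] = [v_2,v_4] − [v_1,v_4] + [v_1,v_2],
  ∂[v_2,v_3,v_4] = [v_3,v_4] − [v_2,v_4] + [v_2,v_3].
The resulting 10×5 matrix has rank 5, and its Smith normal form has invariant factors (1,1,1,1,1).

From H_k ≅ ker(∂_k) / im(∂_{k+1}) we obtain:

  H_0: rank C_0 − rank ∂_1 = 5 − 4 = 1, and the invariant factors of ∂_1 are all 1, so H_0 ≅ Z.
  H_1: rank ker ∂_1 − rank ∂_2 = (10 − 4) − 5 = 1, and the invariant factors of ∂_2 are all 1, so H_1 ≅ Z.
  H_2: rank ker ∂_2 − rank ∂_3 = (5 − 5) − 0 = 0, and there is no ∂_3, so H_2 ≅ 0.

As a check, the Euler characteristic is 5 − 10 + 5 = 0, which agrees with 1 − 1 + 0 = 0.

H_0 ≅ Z,  H_1 ≅ Z,  H_2 = 0.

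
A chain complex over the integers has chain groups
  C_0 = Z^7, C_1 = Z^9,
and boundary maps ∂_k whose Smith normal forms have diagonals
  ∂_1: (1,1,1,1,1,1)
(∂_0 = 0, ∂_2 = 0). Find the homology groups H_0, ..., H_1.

H_0: b_0 = 7 − 0 − 6 = 1; torsion from ∂_1 factors > 1: none. So H_0 = Z.
H_1: b_1 = 9 − 6 − 0 = 3; torsion from ∂_2 factors > 1: none. So H_1 = Z^3.

H_0 = Z,  H_1 = Z^3.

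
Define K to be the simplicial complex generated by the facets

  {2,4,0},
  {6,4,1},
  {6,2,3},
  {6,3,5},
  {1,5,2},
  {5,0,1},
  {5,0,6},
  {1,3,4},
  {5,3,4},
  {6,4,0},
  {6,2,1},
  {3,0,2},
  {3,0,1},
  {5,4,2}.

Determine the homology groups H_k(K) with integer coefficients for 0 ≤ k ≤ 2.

We work with the vertex ordering 0 < 1 < 2 < 3 < 4 < 5 < 6. The simplices of K, each written with vertices in increasing order, are:

  0-simplices (7): [0], [1], [2], [3], [4], [5], [6]
  1-simplices (21): [0,1], [0,2], [0,3], [0,4], [0,5], [0,6], [1,2], [1,3], [1,4], [1,5], [1,6], [2,3], [2,4], [2,5], [2,6], [3,4], [3,5], [3,6], [4,5], [4,6], [5,6]
  2-simplices (14): [0,1,3], [0,1,5], [0,2,3], [0,2,4], [0,4,6], [0,5,6], [1,2,5], [1,2,6], [1,3,4], [1,4,6], [2,3,6], [2,4,5], [3,4,5], [3,5,6]

Hence C_0 ≅ Z^7, C_1 ≅ Z^21, C_2 ≅ Z^14.

Boundary ∂_1: C_1 → C_0 sends each edge [p,q] (with p < q) to q − p. For instance
  ∂[0,6] = [6] − [0].
This gives a 7×21 integer matrix of rank 6; reducing to Smith normal form yields diagonal entries (1,1,1,1,1,1).

Boundary ∂_2: C_2 → C_1 sends each 2-simplex [p,q,r] to [q,r] − [p,r] + [p,q]. For instance
  ∂[2,3,6] = [3,6] − [2,6] + [2,3],
  ∂[3,4,5] = [4,5] − [3,5] + [3,4].
The resulting 21×14 matrix has rank 13, and its Smith normal form has invariant factors (1,1,1,1,1,1,1,1,1,1,1,1,1).

From H_k ≅ ker(∂_k) / im(∂_{k+1}) we obtain:

  H_0: rank C_0 − rank ∂_1 = 7 − 6 = 1, and the invariant factors of ∂_1 are all 1, so H_0 ≅ Z.
  H_1: rank ker ∂_1 − rank ∂_2 = (21 − 6) − 13 = 2, and the invariant factors of ∂_2 are all 1, so H_1 ≅ Z^2.
  H_2: rank ker ∂_2 − rank ∂_3 = (14 − 13) − 0 = 1, and there is no ∂_3, so H_2 ≅ Z.

As a check, the Euler characteristic is 7 − 21 + 14 = 0, which agrees with 1 − 2 + 1 = 0.

H_0 ≅ Z,  H_1 ≅ Z^2,  H_2 ≅ Z.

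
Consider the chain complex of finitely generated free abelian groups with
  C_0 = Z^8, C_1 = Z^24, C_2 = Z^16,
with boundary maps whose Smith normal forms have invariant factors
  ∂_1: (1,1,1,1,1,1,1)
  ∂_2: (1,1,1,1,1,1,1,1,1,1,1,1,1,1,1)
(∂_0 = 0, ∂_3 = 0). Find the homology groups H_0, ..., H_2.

H_0 = Z,  H_1 = Z^2,  H_2 = Z.

H_0: b_0 = 8 − 0 − 7 = 1; torsion from ∂_1 factors > 1: none. So H_0 = Z.
H_1: b_1 = 24 − 7 − 15 = 2; torsion from ∂_2 factors > 1: none. So H_1 = Z^2.
H_2: b_2 = 16 − 15 − 0 = 1; torsion from ∂_3 factors > 1: none. So H_2 = Z.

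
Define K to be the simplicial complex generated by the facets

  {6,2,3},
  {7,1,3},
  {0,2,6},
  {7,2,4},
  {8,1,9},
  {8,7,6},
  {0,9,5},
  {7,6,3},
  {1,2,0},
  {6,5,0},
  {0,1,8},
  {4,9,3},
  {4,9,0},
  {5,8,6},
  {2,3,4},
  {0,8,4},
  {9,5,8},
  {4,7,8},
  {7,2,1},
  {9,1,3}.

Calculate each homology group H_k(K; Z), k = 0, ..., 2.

H_0 = Z,  H_1 = Z ⊕ Z/2Z,  H_2 = 0.

Take the total order 0 < 1 < 2 < 3 < 4 < 5 < 6 < 7 < 8 < 9 on the vertex set. Then K (dimension 2) consists of the simplices:

  0-simplices (10): [0], [1], [2], [3], [4], [5], [6], [7], [8], [9]
  1-simplices (30): (30 of them)
  2-simplices (20): (20 of them)

Hence C_0 ≅ Z^10, C_1 ≅ Z^30, C_2 ≅ Z^20.

∂_1: C_1 → C_0 maps an edge to its endpoints' difference, ∂[p,q] = q − p. For instance
  ∂[1,3] = [3] − [1].
The 10×30 boundary matrix has rank 9 and Smith normal form diag(1,1,1,1,1,1,1,1,1).

The boundary map ∂_2: C_2 → C_1 acts by ∂[p,q,r] = [q,r] − [p,r] + [p,q]. For instance
  ∂[0,4,9] = [4,9] − [0,9] + [0,4],
  ∂[4,7,8] = [7,8] − [4,8] + [4,7].
This gives a 30×20 integer matrix of rank 20; reducing to Smith normal form yields diagonal entries (1,1,1,1,1,1,1,1,1,1,1,1,1,1,1,1,1,1,1,2).

Computing H_k = (kernel of ∂_k) / (image of ∂_{k+1}):

  H_0: rank C_0 − rank ∂_1 = 10 − 9 = 1, and the invariant factors of ∂_1 are all 1, so H_0 ≅ Z.
  H_1: rank ker ∂_1 − rank ∂_2 = (30 − 9) − 20 = 1, and ∂_2 has invariant factor 2 > 1, so H_1 ≅ Z ⊕ Z/2Z.
  H_2: rank ker ∂_2 − rank ∂_3 = (20 − 20) − 0 = 0, and there is no ∂_3, so H_2 ≅ 0.

(K is a triangulation of the Klein bottle.)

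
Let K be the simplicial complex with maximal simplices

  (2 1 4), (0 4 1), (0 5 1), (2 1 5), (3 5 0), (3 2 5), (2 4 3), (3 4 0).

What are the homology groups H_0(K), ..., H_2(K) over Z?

Take the total order 0 < 1 < 2 < 3 < 4 < 5 on the vertex set. Then K (dimension 2) consists of the simplices:

  0-simplices (6): [0], [1], [2], [3], [4], [5]
  1-simplices (12): [0,1], [0,3], [0,4], [0,5], [1,2], [1,4], [1,5], [2,3], [2,4], [2,5], [3,4], [3,5]
  2-simplices (8): [0,1,4], [0,1,5], [0,3,4], [0,3,5], [1,2,4], [1,2,5], [2,3,4], [2,3,5]

so the chain groups are C_0 ≅ Z^6, C_1 ≅ Z^12, C_2 ≅ Z^8.

The boundary map ∂_1: C_1 → C_0 maps an edge to its endpoints' difference, ∂[p,q] = q − p.
As a 6×12 matrix over Z this has rank 5, with invariant factors (1,1,1,1,1).

The boundary map ∂_2: C_2 → C_1 maps a triangle to the signed sum of its edges. For instance
  ∂[0,1,5] = [1,5] − [0,5] + [0,1],
  ∂[0,1,4] = [1,4] − [0,4] + [0,1].
The 12×8 boundary matrix has rank 7 and Smith normal form diag(1,1,1,1,1,1,1).

From H_k ≅ ker(∂_k) / im(∂_{k+1}) we obtain:

  H_0: rank C_0 − rank ∂_1 = 6 − 5 = 1, and the invariant factors of ∂_1 are all 1, so H_0 = Z.
  H_1: rank ker ∂_1 − rank ∂_2 = (12 − 5) − 7 = 0, and the invariant factors of ∂_2 are all 1, so H_1 = 0.
  H_2: rank ker ∂_2 − rank ∂_3 = (8 − 7) − 0 = 1, and there is no ∂_3, so H_2 = Z.

As a check, the Euler characteristic is 6 − 12 + 8 = 2, which agrees with 1 − 0 + 1 = 2.

H_0 ≅ Z,  H_1 = 0,  H_2 ≅ Z.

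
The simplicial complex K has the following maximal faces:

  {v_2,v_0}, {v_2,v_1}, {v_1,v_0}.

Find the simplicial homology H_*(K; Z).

H_0 = Z,  H_1 = Z.

Fix the vertex order v_0 < v_1 < v_2 and write every simplex with vertices in increasing order. Then dim K = 1 and the simplices of K are:

  0-simplices (3): [v_0], [v_1], [v_2]
  1-simplices (3): [v_0,v_1], [v_0,v_2], [v_1,v_2]

so the chain groups are C_0 ≅ Z^3, C_1 ≅ Z^3.

Boundary ∂_1: C_1 → C_0 maps an edge to its endpoints' difference, ∂[p,q] = q − p.
This gives a 3×3 integer matrix of rank 2; reducing to Smith normal form yields diagonal entries (1,1).

Now H_k = ker ∂_k / im ∂_{k+1}, so:

  H_0: rank C_0 − rank ∂_1 = 3 − 2 = 1, and the invariant factors of ∂_1 are all 1, so H_0 = Z.
  H_1: rank ker ∂_1 − rank ∂_2 = (3 − 2) − 0 = 1, and there is no ∂_2, so H_1 = Z.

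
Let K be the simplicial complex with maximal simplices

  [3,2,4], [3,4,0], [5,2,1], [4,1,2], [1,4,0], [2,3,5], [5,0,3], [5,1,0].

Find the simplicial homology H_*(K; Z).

Fix the vertex order 0 < 1 < 2 < 3 < 4 < 5 and write every simplex with vertices in increasing order. Then dim K = 2 and the simplices of K are:

  0-simplices (6): [0], [1], [2], [3], [4], [5]
  1-simplices (12): [0,1], [0,3], [0,4], [0,5], [1,2], [1,4], [1,5], [2,3], [2,4], [2,5], [3,4], [3,5]
  2-simplices (8): [0,1,4], [0,1,5], [0,3,4], [0,3,5], [1,2,4], [1,2,5], [2,3,4], [2,3,5]

giving chain groups C_0 ≅ Z^6, C_1 ≅ Z^12, C_2 ≅ Z^8.

The boundary map ∂_1: C_1 → C_0 sends each edge [p,q] (with p < q) to q − p.
The 6×12 boundary matrix has rank 5 and Smith normal form diag(1,1,1,1,1).

Boundary ∂_2: C_2 → C_1 maps a triangle to the signed sum of its edges. For instance
  ∂[0,3,4] = [3,4] − [0,4] + [0,3],
  ∂[0,1,4] = [1,4] − [0,4] + [0,1].
The 12×8 boundary matrix has rank 7 and Smith normal form diag(1,1,1,1,1,1,1).

Reading off H_k = ker ∂_k / im ∂_{k+1}:

  H_0: rank C_0 − rank ∂_1 = 6 − 5 = 1, and the invariant factors of ∂_1 are all 1, so H_0 ≅ Z.
  H_1: rank ker ∂_1 − rank ∂_2 = (12 − 5) − 7 = 0, and the invariant factors of ∂_2 are all 1, so H_1 ≅ 0.
  H_2: rank ker ∂_2 − rank ∂_3 = (8 − 7) − 0 = 1, and there is no ∂_3, so H_2 ≅ Z.

(K is a triangulation of the 2-sphere S^2.)

H_0 ≅ Z,  H_1 = 0,  H_2 ≅ Z.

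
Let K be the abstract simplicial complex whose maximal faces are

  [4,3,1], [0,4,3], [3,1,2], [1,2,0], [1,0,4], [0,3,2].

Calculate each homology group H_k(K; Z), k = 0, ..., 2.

Order the vertices as 0 < 1 < 2 < 3 < 4. Listing each simplex with vertices in this order, K has dimension 2 with simplices:

  0-simplices (5): [0], [1], [2], [3], [4]
  1-simplices (9): [0,1], [0,2], [0,3], [0,4], [1,2], [1,3], [1,4], [2,3], [3,4]
  2-simplices (6): [0,1,2], [0,1,4], [0,2,3], [0,3,4], [1,2,3], [1,3,4]

so the chain groups are C_0 ≅ Z^5, C_1 ≅ Z^9, C_2 ≅ Z^6.

The boundary map ∂_1: C_1 → C_0 is given by ∂[p,q] = [q] − [p]. For instance
  ∂[3,4] = [4] − [3].
This gives a 5×9 integer matrix of rank 4; reducing to Smith normal form yields diagonal entries (1,1,1,1).

The boundary map ∂_2: C_2 → C_1 maps a triangle to the signed sum of its edges. For instance
  ∂[0,3,4] = [3,4] − [0,4] + [0,3],
  ∂[0,1,4] = [1,4] − [0,4] + [0,1].
The 9×6 boundary matrix has rank 5 and Smith normal form diag(1,1,1,1,1).

Computing H_k = (kernel of ∂_k) / (image of ∂_{k+1}):

  H_0: rank C_0 − rank ∂_1 = 5 − 4 = 1, and the invariant factors of ∂_1 are all 1, so H_0 ≅ Z.
  H_1: rank ker ∂_1 − rank ∂_2 = (9 − 4) − 5 = 0, and the invariant factors of ∂_2 are all 1, so H_1 ≅ 0.
  H_2: rank ker ∂_2 − rank ∂_3 = (6 − 5) − 0 = 1, and there is no ∂_3, so H_2 ≅ Z.

As a check, the Euler characteristic is 5 − 9 + 6 = 2, which agrees with 1 − 0 + 1 = 2.

H_0 ≅ Z,  H_1 = 0,  H_2 ≅ Z.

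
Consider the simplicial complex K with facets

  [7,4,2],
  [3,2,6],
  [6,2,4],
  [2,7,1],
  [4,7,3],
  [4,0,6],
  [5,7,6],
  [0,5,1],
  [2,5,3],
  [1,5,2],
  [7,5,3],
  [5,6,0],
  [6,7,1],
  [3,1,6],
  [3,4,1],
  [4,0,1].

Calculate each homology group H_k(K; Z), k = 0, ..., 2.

Order the vertices as 0 < 1 < 2 < 3 < 4 < 5 < 6 < 7. Listing each simplex with vertices in this order, K has dimension 2 with simplices:

  0-simplices (8): [0], [1], [2], [3], [4], [5], [6], [7]
  1-simplices (24): (24 of them)
  2-simplices (16): [0,1,4], [0,1,5], [0,4,6], [0,5,6], [1,2,5], [1,2,7], [1,3,4], [1,3,6], [1,6,7], [2,3,5], [2,3,6], [2,4,6], [2,4,7], [3,4,7], [3,5,7], [5,6,7]

Hence C_0 ≅ Z^8, C_1 ≅ Z^24, C_2 ≅ Z^16.

∂_1: C_1 → C_0 maps an edge to its endpoints' difference, ∂[p,q] = q − p.
The resulting 8×24 matrix has rank 7, and its Smith normal form has invariant factors (1,1,1,1,1,1,1).

∂_2: C_2 → C_1 sends each 2-simplex [p,q,r] to [q,r] − [p,r] + [p,q]. For instance
  ∂[2,3,6] = [3,6] − [2,6] + [2,3],
  ∂[1,6,7] = [6,7] − [1,7] + [1,6].
This gives a 24×16 integer matrix of rank 15; reducing to Smith normal form yields diagonal entries (1,1,1,1,1,1,1,1,1,1,1,1,1,1,1).

From H_k ≅ ker(∂_k) / im(∂_{k+1}) we obtain:

  H_0: rank C_0 − rank ∂_1 = 8 − 7 = 1, and the invariant factors of ∂_1 are all 1, so H_0 ≅ Z.
  H_1: rank ker ∂_1 − rank ∂_2 = (24 − 7) − 15 = 2, and the invariant factors of ∂_2 are all 1, so H_1 ≅ Z^2.
  H_2: rank ker ∂_2 − rank ∂_3 = (16 − 15) − 0 = 1, and there is no ∂_3, so H_2 ≅ Z.

As a check, the Euler characteristic is 8 − 24 + 16 = 0, which agrees with 1 − 2 + 1 = 0.

H_0 ≅ Z,  H_1 ≅ Z^2,  H_2 ≅ Z.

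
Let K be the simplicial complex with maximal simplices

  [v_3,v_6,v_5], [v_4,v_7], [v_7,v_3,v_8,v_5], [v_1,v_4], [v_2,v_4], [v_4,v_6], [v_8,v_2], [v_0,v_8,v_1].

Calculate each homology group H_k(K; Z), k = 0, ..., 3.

Order the vertices as v_0 < v_1 < v_2 < v_3 < v_4 < v_5 < v_6 < v_7 < v_8. Listing each simplex with vertices in this order, K has dimension 3 with simplices:

  0-simplices (9): [v_0], [v_1], [v_2], [v_3], [v_4], [v_5], [v_6], [v_7], [v_8]
  1-simplices (16): (16 of them)
  2-simplices (6): [v_0,v_1,v_8], [v_3,v_5,v_6], [v_3,v_5,v_7], [v_3,v_5,v_8], [v_3,v_7,v_8], [v_5,v_7,v_8]
  3-simplices (1): [v_3,v_5,v_7,v_8]

Hence C_0 ≅ Z^9, C_1 ≅ Z^16, C_2 ≅ Z^6, C_3 ≅ Z^1.

The boundary map ∂_1: C_1 → C_0 sends each edge [p,q] (with p < q) to q − p. For instance
  ∂[v_3,v_8] = [v_8] − [v_3].
The resulting 9×16 matrix has rank 8, and its Smith normal form has invariant factors (1,1,1,1,1,1,1,1).

∂_2: C_2 → C_1 sends each 2-simplex [p,q,r] to [q,r] − [p,r] + [p,q]. For instance
  ∂[v_0,v_1,v_8] = [v_1,v_8] − [v_0,v_8] + [v_0,v_1],
  ∂[v_3,v_5,v_7] = [v_5,v_7] − [v_3,v_7] + [v_3,v_5].
As a 16×6 matrix over Z this has rank 5, with invariant factors (1,1,1,1,1).

The boundary map ∂_3: C_3 → C_2 sends each 3-simplex σ to the alternating sum Σ_i (−1)^i (σ with its i-th vertex removed). For instance
  ∂[v_3,v_5,v_7,v_8] = [v_5,v_7,v_8] − [v_3,v_7,v_8] + [v_3,v_5,v_8] − [v_3,v_5,v_7].
The 6×1 boundary matrix has rank 1 and Smith normal form diag(1).

Reading off H_k = ker ∂_k / im ∂_{k+1}:

  H_0: rank C_0 − rank ∂_1 = 9 − 8 = 1, and the invariant factors of ∂_1 are all 1, so H_0 = Z.
  H_1: rank ker ∂_1 − rank ∂_2 = (16 − 8) − 5 = 3, and the invariant factors of ∂_2 are all 1, so H_1 = Z^3.
  H_2: rank ker ∂_2 − rank ∂_3 = (6 − 5) − 1 = 0, and the invariant factors of ∂_3 are all 1, so H_2 = 0.
  H_3: rank ker ∂_3 − rank ∂_4 = (1 − 1) − 0 = 0, and there is no ∂_4, so H_3 = 0.

As a check, the Euler characteristic is 9 − 16 + 6 − 1 = -2, which agrees with 1 − 3 + 0 − 0 = -2.

H_0 ≅ Z,  H_1 ≅ Z^3,  H_2 = 0,  H_3 = 0.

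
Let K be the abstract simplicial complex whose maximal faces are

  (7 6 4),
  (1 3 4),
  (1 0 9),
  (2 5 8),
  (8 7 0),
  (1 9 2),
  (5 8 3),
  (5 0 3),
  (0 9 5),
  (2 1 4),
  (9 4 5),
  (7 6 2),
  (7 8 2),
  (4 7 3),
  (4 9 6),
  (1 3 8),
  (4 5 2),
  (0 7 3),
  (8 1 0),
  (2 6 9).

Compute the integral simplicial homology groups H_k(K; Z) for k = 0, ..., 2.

H_0 = Z,  H_1 = Z ⊕ Z/2Z,  H_2 = 0.

K has 10 vertices, 30 edges, 20 triangles.
rank ∂_0 = 0, rank ∂_1 = 9 ⇒ b_0 = 10 − 0 − 9 = 1; all invariant factors of ∂_1 are 1 so no torsion. So H_0 = Z.
rank ∂_1 = 9, rank ∂_2 = 20 ⇒ b_1 = 30 − 9 − 20 = 1; ∂_2 has invariant factor(s) [2] giving torsion. So H_1 = Z ⊕ Z/2Z.
rank ∂_2 = 20, rank ∂_3 = 0 ⇒ b_2 = 20 − 20 − 0 = 0. So H_2 = 0.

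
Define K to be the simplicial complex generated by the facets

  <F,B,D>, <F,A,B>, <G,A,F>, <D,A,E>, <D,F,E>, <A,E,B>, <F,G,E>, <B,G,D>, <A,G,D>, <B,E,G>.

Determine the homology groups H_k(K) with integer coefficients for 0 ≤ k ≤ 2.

H_0 = Z,  H_1 = Z/2,  H_2 = 0.

K has 6 vertices, 15 edges, 10 triangles.
rank ∂_0 = 0, rank ∂_1 = 5 ⇒ b_0 = 6 − 0 − 5 = 1; all invariant factors of ∂_1 are 1 so no torsion. So H_0 = Z.
rank ∂_1 = 5, rank ∂_2 = 10 ⇒ b_1 = 15 − 5 − 10 = 0; ∂_2 has invariant factor(s) [2] giving torsion. So H_1 = Z/2.
rank ∂_2 = 10, rank ∂_3 = 0 ⇒ b_2 = 10 − 10 − 0 = 0. So H_2 = 0.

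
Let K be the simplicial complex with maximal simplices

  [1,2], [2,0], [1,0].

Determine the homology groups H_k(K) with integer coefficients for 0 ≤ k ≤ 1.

K has 3 vertices, 3 edges.
rank ∂_0 = 0, rank ∂_1 = 2 ⇒ b_0 = 3 − 0 − 2 = 1; all invariant factors of ∂_1 are 1 so no torsion. So H_0 ≅ Z.
rank ∂_1 = 2, rank ∂_2 = 0 ⇒ b_1 = 3 − 2 − 0 = 1. So H_1 ≅ Z.

H_0 = Z,  H_1 = Z.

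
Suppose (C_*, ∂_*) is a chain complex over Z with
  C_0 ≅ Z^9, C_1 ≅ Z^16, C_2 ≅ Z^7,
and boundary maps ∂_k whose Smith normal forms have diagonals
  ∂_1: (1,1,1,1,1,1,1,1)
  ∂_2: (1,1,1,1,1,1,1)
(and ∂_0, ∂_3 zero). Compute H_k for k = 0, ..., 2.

H_0 = Z,  H_1 = Z,  H_2 = 0.

H_0: b_0 = 9 − 0 − 8 = 1; torsion from ∂_1 factors > 1: none. So H_0 = Z.
H_1: b_1 = 16 − 8 − 7 = 1; torsion from ∂_2 factors > 1: none. So H_1 = Z.
H_2: b_2 = 7 − 7 − 0 = 0; torsion from ∂_3 factors > 1: none. So H_2 = 0.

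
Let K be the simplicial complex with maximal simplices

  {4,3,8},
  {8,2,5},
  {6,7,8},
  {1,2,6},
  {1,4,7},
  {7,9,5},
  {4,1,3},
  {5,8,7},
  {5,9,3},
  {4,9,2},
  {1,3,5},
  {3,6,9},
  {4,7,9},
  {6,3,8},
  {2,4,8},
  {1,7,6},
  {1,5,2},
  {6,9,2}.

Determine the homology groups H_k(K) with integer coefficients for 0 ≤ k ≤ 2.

Fix the vertex order 1 < 2 < 3 < 4 < 5 < 6 < 7 < 8 < 9 and write every simplex with vertices in increasing order. Then dim K = 2 and the simplices of K are:

  0-simplices (9): [1], [2], [3], [4], [5], [6], [7], [8], [9]
  1-simplices (27): (27 of them)
  2-simplices (18): [1,2,5], [1,2,6], [1,3,4], [1,3,5], [1,4,7], [1,6,7], [2,4,8], [2,4,9], [2,5,8], [2,6,9], [3,4,8], [3,5,9], [3,6,8], [3,6,9], [4,7,9], [5,7,8], [5,7,9], [6,7,8]

so the chain groups are C_0 ≅ Z^9, C_1 ≅ Z^27, C_2 ≅ Z^18.

Boundary ∂_1: C_1 → C_0 sends each edge [p,q] (with p < q) to q − p. For instance
  ∂[3,9] = [9] − [3].
This gives a 9×27 integer matrix of rank 8; reducing to Smith normal form yields diagonal entries (1,1,1,1,1,1,1,1).

Boundary ∂_2: C_2 → C_1 sends each 2-simplex [p,q,r] to [q,r] − [p,r] + [p,q]. For instance
  ∂[2,6,9] = [6,9] − [2,9] + [2,6],
  ∂[1,2,6] = [2,6] − [1,6] + [1,2].
As a 27×18 matrix over Z this has rank 17, with invariant factors (1,1,1,1,1,1,1,1,1,1,1,1,1,1,1,1,1).

From H_k ≅ ker(∂_k) / im(∂_{k+1}) we obtain:

  H_0: rank C_0 − rank ∂_1 = 9 − 8 = 1, and the invariant factors of ∂_1 are all 1, so H_0 = Z.
  H_1: rank ker ∂_1 − rank ∂_2 = (27 − 8) − 17 = 2, and the invariant factors of ∂_2 are all 1, so H_1 = Z^2.
  H_2: rank ker ∂_2 − rank ∂_3 = (18 − 17) − 0 = 1, and there is no ∂_3, so H_2 = Z.

(K is a triangulation of the torus T^2.)

H_0 = Z,  H_1 = Z^2,  H_2 = Z.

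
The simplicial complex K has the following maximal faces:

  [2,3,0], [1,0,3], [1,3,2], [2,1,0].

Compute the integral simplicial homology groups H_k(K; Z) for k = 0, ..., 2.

H_0 ≅ Z,  H_1 = 0,  H_2 ≅ Z.

We work with the vertex ordering 0 < 1 < 2 < 3. The simplices of K, each written with vertices in increasing order, are:

  0-simplices (4): [0], [1], [2], [3]
  1-simplices (6): [0,1], [0,2], [0,3], [1,2], [1,3], [2,3]
  2-simplices (4): [0,1,2], [0,1,3], [0,2,3], [1,2,3]

giving chain groups C_0 ≅ Z^4, C_1 ≅ Z^6, C_2 ≅ Z^4.

Boundary ∂_1: C_1 → C_0 is given by ∂[p,q] = [q] − [p].
As a 4×6 matrix over Z this has rank 3, with invariant factors (1,1,1).

Boundary ∂_2: C_2 → C_1 acts by ∂[p,q,r] = [q,r] − [p,r] + [p,q]. For instance
  ∂[0,1,2] = [1,2] − [0,2] + [0,1],
  ∂[0,1,3] = [1,3] − [0,3] + [0,1].
The 6×4 boundary matrix has rank 3 and Smith normal form diag(1,1,1).

Reading off H_k = ker ∂_k / im ∂_{k+1}:

  H_0: rank C_0 − rank ∂_1 = 4 − 3 = 1, and the invariant factors of ∂_1 are all 1, so H_0 = Z.
  H_1: rank ker ∂_1 − rank ∂_2 = (6 − 3) − 3 = 0, and the invariant factors of ∂_2 are all 1, so H_1 = 0.
  H_2: rank ker ∂_2 − rank ∂_3 = (4 − 3) − 0 = 1, and there is no ∂_3, so H_2 = Z.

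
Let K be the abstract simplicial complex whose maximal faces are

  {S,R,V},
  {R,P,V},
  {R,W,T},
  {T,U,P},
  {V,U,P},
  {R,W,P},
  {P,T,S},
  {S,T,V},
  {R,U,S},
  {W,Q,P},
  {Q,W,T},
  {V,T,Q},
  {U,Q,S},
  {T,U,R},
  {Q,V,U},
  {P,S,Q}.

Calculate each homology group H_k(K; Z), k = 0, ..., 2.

H_0 ≅ Z,  H_1 ≅ Z^2,  H_2 ≅ Z.

K has 8 vertices, 24 edges, 16 triangles.
rank ∂_0 = 0, rank ∂_1 = 7 ⇒ b_0 = 8 − 0 − 7 = 1; all invariant factors of ∂_1 are 1 so no torsion. So H_0 ≅ Z.
rank ∂_1 = 7, rank ∂_2 = 15 ⇒ b_1 = 24 − 7 − 15 = 2; all invariant factors of ∂_2 are 1 so no torsion. So H_1 ≅ Z^2.
rank ∂_2 = 15, rank ∂_3 = 0 ⇒ b_2 = 16 − 15 − 0 = 1. So H_2 ≅ Z.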